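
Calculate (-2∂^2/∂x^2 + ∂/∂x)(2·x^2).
4 x - 8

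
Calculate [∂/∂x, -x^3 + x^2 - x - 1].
- 3 x^{2} + 2 x - 1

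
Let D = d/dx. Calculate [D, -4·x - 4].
-4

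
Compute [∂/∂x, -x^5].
- 5 x^{4}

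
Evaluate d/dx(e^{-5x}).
- 5 e^{- 5 x}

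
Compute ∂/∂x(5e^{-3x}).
- 15 e^{- 3 x}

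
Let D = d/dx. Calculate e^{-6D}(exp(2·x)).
e^{2 x - 12}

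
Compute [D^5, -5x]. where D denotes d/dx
-25D^{4}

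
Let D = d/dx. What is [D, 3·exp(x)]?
3 e^{x}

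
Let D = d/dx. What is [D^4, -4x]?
-16D^{3}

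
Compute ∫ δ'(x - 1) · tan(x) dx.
- \tan^{2}{\left(1 \right)} - 1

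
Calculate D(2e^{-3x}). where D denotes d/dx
- 6 e^{- 3 x}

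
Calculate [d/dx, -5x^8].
- 40 x^{7}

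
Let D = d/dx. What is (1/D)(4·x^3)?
x^{4}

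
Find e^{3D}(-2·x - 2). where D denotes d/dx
- 2 x - 8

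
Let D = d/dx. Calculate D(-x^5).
- 5 x^{4}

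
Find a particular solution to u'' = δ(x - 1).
\frac{|x - 1|}{2}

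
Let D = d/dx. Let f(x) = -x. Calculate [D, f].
-1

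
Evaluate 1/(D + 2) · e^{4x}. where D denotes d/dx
\frac{e^{4 x}}{6}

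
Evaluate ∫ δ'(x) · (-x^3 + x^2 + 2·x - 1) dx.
-2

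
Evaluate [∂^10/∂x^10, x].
10\frac{d^{9}}{dx^{9}}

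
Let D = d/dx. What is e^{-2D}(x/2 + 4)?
\frac{x}{2} + 3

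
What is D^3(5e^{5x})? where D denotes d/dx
625 e^{5 x}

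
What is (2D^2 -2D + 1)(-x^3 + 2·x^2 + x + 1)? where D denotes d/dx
- x^{3} + 8 x^{2} - 19 x + 7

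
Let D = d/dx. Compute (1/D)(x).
\frac{x^{2}}{2}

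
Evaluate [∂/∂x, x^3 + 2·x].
3 x^{2} + 2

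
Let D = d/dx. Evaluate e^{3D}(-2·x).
- 2 x - 6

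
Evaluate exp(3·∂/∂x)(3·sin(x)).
3 \sin{\left(x + 3 \right)}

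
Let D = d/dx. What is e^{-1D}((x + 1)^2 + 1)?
x^{2} + 1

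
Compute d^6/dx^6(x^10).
151200 x^{4}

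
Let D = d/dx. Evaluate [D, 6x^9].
54 x^{8}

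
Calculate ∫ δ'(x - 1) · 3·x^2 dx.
-6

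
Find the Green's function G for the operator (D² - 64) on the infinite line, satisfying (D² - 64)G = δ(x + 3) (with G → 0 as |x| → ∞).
-\frac{e^{-8|x + 3|}}{16}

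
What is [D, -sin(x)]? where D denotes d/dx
- \cos{\left(x \right)}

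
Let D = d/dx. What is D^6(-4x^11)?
- 1330560 x^{5}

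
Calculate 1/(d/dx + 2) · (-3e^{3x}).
- \frac{3 e^{3 x}}{5}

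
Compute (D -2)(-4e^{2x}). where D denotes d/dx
0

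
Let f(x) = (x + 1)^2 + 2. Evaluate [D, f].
2 x + 2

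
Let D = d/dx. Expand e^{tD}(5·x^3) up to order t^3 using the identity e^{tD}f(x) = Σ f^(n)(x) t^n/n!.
5 t^{3} + 15 t^{2} x + 15 t x^{2} + 5 x^{3}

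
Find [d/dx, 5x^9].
45 x^{8}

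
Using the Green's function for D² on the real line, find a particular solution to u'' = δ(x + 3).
\frac{|x + 3|}{2}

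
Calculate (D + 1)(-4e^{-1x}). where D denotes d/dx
0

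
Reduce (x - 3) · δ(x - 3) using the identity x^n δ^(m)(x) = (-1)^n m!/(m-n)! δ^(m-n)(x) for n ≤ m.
0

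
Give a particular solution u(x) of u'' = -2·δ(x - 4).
-|x - 4|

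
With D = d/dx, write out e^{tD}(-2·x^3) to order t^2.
2 x \left(- 3 t^{2} - 3 t x - x^{2}\right)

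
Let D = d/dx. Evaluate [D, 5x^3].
15 x^{2}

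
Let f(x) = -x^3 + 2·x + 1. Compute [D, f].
2 - 3 x^{2}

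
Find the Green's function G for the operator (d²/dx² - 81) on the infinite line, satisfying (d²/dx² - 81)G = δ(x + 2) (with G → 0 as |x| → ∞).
-\frac{e^{-9|x + 2|}}{18}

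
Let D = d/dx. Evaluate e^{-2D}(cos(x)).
\cos{\left(x - 2 \right)}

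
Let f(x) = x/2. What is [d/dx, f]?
\frac{1}{2}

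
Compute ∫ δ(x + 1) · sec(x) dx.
\sec{\left(1 \right)}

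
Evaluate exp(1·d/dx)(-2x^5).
- 2 x^{5} - 10 x^{4} - 20 x^{3} - 20 x^{2} - 10 x - 2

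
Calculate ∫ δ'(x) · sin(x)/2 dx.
- \frac{1}{2}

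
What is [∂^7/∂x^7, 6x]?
42\frac{d^{6}}{dx^{6}}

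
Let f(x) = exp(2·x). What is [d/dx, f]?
2 e^{2 x}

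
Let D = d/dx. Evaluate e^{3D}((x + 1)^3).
x^{3} + 12 x^{2} + 48 x + 64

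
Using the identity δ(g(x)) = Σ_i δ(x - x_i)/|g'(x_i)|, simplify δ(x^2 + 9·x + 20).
\frac{\delta(x + 4) + \delta(x + 5)}{1}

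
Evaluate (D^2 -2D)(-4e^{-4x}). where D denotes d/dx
- 96 e^{- 4 x}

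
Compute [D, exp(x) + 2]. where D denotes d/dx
e^{x}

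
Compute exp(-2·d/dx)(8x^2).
8 x^{2} - 32 x + 32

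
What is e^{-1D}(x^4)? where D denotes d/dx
x^{4} - 4 x^{3} + 6 x^{2} - 4 x + 1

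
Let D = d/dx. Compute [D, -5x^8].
- 40 x^{7}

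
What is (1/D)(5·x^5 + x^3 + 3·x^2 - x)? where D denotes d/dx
\frac{5 x^{6}}{6} + \frac{x^{4}}{4} + x^{3} - \frac{x^{2}}{2}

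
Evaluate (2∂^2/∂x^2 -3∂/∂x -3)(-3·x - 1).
9 x + 12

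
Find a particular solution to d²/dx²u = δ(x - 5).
\frac{|x - 5|}{2}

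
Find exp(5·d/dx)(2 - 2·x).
- 2 x - 8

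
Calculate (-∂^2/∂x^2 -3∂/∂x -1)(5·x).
- 5 x - 15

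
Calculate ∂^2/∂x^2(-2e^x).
- 2 e^{x}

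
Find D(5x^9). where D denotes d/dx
45 x^{8}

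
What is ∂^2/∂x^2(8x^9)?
576 x^{7}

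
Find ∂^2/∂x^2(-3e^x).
- 3 e^{x}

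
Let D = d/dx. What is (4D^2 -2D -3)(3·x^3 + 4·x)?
- 9 x^{3} - 18 x^{2} + 60 x - 8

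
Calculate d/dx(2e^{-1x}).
- 2 e^{- x}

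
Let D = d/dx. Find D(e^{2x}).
2 e^{2 x}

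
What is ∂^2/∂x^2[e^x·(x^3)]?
x \left(x^{2} + 6 x + 6\right) e^{x}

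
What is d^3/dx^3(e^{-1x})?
- e^{- x}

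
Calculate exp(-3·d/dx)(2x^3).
2 x^{3} - 18 x^{2} + 54 x - 54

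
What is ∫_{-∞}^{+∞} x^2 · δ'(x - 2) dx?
-4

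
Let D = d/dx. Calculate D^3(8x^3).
48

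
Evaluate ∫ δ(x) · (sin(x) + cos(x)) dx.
1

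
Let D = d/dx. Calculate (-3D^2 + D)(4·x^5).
20 x^{3} \left(x - 12\right)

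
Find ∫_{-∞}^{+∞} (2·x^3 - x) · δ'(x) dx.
1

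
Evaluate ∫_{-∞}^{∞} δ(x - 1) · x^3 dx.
1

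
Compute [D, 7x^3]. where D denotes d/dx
21 x^{2}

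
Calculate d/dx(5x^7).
35 x^{6}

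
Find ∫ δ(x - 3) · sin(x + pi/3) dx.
\sin{\left(\frac{\pi}{3} + 3 \right)}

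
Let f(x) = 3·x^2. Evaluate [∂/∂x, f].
6 x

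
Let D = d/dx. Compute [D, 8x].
8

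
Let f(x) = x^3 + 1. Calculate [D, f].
3 x^{2}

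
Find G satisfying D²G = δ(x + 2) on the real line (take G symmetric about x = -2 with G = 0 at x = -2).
\frac{|x + 2|}{2}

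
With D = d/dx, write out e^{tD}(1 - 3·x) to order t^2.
- 3 t - 3 x + 1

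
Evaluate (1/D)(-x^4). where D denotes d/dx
- \frac{x^{5}}{5}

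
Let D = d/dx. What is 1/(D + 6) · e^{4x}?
\frac{e^{4 x}}{10}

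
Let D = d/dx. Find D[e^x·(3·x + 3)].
3 \left(x + 2\right) e^{x}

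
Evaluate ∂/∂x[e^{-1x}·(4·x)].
4 \left(1 - x\right) e^{- x}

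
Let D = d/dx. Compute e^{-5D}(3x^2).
3 x^{2} - 30 x + 75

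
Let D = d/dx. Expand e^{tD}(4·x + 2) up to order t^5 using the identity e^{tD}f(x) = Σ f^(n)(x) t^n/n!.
4 t + 4 x + 2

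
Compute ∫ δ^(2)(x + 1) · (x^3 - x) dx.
-6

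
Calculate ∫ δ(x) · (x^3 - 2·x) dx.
0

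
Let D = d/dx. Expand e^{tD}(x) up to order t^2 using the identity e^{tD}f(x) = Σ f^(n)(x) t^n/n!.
t + x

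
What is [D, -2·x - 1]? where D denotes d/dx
-2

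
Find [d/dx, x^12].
12 x^{11}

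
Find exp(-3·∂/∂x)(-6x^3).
- 6 x^{3} + 54 x^{2} - 162 x + 162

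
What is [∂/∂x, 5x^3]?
15 x^{2}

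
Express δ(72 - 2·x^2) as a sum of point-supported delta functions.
\frac{\delta(x - 6) + \delta(x + 6)}{24}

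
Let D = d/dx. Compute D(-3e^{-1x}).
3 e^{- x}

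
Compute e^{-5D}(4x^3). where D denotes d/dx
4 x^{3} - 60 x^{2} + 300 x - 500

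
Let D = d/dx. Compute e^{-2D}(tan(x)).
\tan{\left(x - 2 \right)}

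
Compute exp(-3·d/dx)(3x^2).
3 x^{2} - 18 x + 27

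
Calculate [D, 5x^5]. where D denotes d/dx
25 x^{4}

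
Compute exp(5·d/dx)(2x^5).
2 x^{5} + 50 x^{4} + 500 x^{3} + 2500 x^{2} + 6250 x + 6250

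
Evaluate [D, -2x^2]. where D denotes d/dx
- 4 x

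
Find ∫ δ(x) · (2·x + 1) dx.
1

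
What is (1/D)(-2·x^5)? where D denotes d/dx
- \frac{x^{6}}{3}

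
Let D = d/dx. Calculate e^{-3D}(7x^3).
7 x^{3} - 63 x^{2} + 189 x - 189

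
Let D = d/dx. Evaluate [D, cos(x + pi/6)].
- \sin{\left(x + \frac{\pi}{6} \right)}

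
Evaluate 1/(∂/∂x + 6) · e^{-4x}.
\frac{e^{- 4 x}}{2}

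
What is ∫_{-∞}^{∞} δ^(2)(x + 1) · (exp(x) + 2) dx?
e^{-1}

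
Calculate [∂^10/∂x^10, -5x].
-50\frac{d^{9}}{dx^{9}}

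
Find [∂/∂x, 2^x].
2^{x} \log{\left(2 \right)}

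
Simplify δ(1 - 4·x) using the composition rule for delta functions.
\frac{\delta(x - 1/4)}{4}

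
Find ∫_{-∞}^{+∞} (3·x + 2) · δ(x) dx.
2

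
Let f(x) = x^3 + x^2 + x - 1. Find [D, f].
3 x^{2} + 2 x + 1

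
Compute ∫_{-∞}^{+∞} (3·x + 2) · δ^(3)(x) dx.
0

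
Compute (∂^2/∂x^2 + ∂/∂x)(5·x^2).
10 x + 10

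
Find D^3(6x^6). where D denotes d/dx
720 x^{3}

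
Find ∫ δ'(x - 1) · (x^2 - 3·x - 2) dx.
1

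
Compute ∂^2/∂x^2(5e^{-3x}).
45 e^{- 3 x}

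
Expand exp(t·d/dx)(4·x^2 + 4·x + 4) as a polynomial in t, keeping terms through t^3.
4 t^{2} + 4 t \left(2 x + 1\right) + 4 x^{2} + 4 x + 4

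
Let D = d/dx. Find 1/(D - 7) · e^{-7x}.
- \frac{e^{- 7 x}}{14}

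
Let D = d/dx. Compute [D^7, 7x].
49D^{6}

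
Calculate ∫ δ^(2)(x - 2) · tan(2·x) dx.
8 \tan{\left(4 \right)} + 8 \tan^{3}{\left(4 \right)}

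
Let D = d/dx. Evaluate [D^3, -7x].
-21D^{2}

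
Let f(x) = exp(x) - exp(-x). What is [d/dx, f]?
2 \cosh{\left(x \right)}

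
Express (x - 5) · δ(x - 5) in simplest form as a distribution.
0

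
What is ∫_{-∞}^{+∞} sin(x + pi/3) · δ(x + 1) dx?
\cos{\left(\frac{\pi}{6} + 1 \right)}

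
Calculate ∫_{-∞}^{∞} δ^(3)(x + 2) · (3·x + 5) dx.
0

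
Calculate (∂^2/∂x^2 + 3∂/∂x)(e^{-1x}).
- 2 e^{- x}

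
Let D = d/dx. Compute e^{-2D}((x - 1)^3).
x^{3} - 9 x^{2} + 27 x - 27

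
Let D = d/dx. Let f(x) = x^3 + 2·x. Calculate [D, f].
3 x^{2} + 2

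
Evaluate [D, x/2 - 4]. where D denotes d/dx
\frac{1}{2}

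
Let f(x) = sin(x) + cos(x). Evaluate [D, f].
- \sin{\left(x \right)} + \cos{\left(x \right)}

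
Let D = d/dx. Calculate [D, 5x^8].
40 x^{7}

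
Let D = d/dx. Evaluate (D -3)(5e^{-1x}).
- 20 e^{- x}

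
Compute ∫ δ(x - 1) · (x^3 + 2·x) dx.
3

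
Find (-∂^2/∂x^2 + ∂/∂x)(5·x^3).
15 x \left(x - 2\right)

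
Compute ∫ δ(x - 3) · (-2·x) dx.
-6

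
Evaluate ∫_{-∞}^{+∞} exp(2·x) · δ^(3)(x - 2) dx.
- 8 e^{4}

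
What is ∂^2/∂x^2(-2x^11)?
- 220 x^{9}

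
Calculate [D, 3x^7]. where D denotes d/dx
21 x^{6}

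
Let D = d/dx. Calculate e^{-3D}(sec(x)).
\sec{\left(x - 3 \right)}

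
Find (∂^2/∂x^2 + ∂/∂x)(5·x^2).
10 x + 10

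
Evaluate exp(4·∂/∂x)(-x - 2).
- x - 6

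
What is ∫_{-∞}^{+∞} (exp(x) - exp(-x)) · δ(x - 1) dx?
2 \sinh{\left(1 \right)}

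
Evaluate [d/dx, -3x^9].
- 27 x^{8}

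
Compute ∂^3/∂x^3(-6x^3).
-36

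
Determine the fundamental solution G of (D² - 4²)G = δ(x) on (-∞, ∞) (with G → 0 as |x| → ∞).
-\frac{e^{-4|x|}}{8}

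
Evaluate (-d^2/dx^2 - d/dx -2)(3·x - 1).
- 6 x - 1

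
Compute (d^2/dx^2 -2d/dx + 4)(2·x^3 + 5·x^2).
8 x^{3} + 8 x^{2} - 8 x + 10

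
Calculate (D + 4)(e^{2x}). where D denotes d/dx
6 e^{2 x}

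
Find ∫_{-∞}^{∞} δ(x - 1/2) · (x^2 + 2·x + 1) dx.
\frac{9}{4}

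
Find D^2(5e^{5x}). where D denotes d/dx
125 e^{5 x}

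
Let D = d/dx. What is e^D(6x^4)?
6 x^{4} + 24 x^{3} + 36 x^{2} + 24 x + 6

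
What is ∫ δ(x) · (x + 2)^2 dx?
4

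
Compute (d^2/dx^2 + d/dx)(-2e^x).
- 4 e^{x}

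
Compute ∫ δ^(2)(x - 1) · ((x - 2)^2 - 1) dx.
2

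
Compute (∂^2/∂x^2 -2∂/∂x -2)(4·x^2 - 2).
- 8 x^{2} - 16 x + 12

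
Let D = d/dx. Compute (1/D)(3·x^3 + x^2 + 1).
\frac{3 x^{4}}{4} + \frac{x^{3}}{3} + x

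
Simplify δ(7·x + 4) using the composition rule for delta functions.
\frac{\delta(x + 4/7)}{7}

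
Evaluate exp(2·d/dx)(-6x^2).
- 6 x^{2} - 24 x - 24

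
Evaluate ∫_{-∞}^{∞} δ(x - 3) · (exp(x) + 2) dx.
2 + e^{3}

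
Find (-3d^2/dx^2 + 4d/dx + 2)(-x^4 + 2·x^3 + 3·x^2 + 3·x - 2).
- 2 x^{4} - 12 x^{3} + 66 x^{2} - 6 x - 10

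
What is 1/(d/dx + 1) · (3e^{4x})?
\frac{3 e^{4 x}}{5}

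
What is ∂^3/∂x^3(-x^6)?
- 120 x^{3}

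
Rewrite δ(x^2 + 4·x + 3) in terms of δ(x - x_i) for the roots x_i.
\frac{\delta(x + 1) + \delta(x + 3)}{2}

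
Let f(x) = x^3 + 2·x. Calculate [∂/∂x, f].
3 x^{2} + 2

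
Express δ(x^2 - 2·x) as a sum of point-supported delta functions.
\frac{\delta(x - 2) + \delta(x)}{2}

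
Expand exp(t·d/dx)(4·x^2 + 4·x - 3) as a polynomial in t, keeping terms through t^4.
4 t^{2} + 4 t \left(2 x + 1\right) + 4 x^{2} + 4 x - 3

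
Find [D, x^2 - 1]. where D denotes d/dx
2 x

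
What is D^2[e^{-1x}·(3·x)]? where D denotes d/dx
3 \left(x - 2\right) e^{- x}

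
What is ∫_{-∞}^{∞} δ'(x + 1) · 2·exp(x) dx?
- \frac{2}{e}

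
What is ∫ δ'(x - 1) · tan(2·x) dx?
- \frac{2}{\cos^{2}{\left(2 \right)}}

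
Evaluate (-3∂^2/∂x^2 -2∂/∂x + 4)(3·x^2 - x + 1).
12 x^{2} - 16 x - 12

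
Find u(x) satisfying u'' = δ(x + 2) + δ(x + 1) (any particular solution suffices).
\frac{|x + 2|}{2} + \frac{|x + 1|}{2}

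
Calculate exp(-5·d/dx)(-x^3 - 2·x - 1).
- x^{3} + 15 x^{2} - 77 x + 134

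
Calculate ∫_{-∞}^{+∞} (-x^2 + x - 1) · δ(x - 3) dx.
-7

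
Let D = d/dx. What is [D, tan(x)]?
\frac{1}{\cos^{2}{\left(x \right)}}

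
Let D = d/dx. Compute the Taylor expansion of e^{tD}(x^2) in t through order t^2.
t^{2} + 2 t x + x^{2}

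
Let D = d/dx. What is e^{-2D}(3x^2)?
3 x^{2} - 12 x + 12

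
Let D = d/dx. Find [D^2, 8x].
16D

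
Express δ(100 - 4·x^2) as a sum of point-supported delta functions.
\frac{\delta(x - 5) + \delta(x + 5)}{40}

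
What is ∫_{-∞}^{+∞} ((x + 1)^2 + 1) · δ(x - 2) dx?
10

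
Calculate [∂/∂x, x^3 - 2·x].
3 x^{2} - 2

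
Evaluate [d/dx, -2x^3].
- 6 x^{2}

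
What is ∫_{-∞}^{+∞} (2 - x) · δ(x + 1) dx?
3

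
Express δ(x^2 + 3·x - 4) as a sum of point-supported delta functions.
\frac{\delta(x - 1) + \delta(x + 4)}{5}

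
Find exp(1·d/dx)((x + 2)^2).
x^{2} + 6 x + 9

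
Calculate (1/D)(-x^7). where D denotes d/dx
- \frac{x^{8}}{8}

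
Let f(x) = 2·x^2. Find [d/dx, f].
4 x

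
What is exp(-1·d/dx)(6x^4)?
6 x^{4} - 24 x^{3} + 36 x^{2} - 24 x + 6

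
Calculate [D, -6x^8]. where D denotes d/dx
- 48 x^{7}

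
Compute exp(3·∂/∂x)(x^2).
x^{2} + 6 x + 9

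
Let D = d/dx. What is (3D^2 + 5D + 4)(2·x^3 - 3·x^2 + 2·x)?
8 x^{3} + 18 x^{2} + 14 x - 8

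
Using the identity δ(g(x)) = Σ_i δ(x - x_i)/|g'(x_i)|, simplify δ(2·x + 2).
\frac{\delta(x + 1)}{2}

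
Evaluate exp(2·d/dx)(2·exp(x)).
2 e^{x + 2}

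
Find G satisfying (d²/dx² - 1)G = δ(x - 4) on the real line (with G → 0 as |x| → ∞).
-\frac{e^{-|x - 4|}}{2}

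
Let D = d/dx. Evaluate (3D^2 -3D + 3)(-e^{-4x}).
- 63 e^{- 4 x}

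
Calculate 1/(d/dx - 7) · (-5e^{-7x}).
\frac{5 e^{- 7 x}}{14}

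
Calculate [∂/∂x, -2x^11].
- 22 x^{10}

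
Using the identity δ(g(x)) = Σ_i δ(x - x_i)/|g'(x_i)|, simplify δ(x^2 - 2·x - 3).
\frac{\delta(x - 3) + \delta(x + 1)}{4}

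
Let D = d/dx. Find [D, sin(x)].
\cos{\left(x \right)}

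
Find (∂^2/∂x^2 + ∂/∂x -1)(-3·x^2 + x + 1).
3 x^{2} - 7 x - 6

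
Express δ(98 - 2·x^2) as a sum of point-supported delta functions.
\frac{\delta(x - 7) + \delta(x + 7)}{28}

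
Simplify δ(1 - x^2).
\frac{\delta(x - 1) + \delta(x + 1)}{2}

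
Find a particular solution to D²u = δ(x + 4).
\frac{|x + 4|}{2}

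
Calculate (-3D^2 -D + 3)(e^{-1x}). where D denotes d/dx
e^{- x}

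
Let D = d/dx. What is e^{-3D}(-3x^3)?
- 3 x^{3} + 27 x^{2} - 81 x + 81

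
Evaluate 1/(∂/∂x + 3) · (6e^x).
\frac{3 e^{x}}{2}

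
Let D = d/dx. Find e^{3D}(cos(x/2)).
\cos{\left(\frac{x}{2} + \frac{3}{2} \right)}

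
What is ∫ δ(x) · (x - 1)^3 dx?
-1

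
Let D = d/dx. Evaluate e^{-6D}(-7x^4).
- 7 x^{4} + 168 x^{3} - 1512 x^{2} + 6048 x - 9072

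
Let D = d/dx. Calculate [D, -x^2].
- 2 x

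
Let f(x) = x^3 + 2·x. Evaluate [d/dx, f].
3 x^{2} + 2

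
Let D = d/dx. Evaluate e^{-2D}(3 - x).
5 - x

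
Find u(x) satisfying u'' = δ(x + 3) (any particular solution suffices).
\frac{|x + 3|}{2}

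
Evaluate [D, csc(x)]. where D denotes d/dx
- \cot{\left(x \right)} \csc{\left(x \right)}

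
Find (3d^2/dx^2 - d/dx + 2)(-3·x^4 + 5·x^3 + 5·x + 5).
- 6 x^{4} + 22 x^{3} - 123 x^{2} + 100 x + 5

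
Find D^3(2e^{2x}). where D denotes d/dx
16 e^{2 x}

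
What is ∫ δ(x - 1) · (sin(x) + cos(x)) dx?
\cos{\left(1 \right)} + \sin{\left(1 \right)}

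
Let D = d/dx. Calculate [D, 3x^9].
27 x^{8}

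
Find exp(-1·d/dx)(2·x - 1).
2 x - 3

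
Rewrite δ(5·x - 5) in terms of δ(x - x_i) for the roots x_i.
\frac{\delta(x - 1)}{5}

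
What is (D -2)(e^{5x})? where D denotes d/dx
3 e^{5 x}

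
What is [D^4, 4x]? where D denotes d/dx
16D^{3}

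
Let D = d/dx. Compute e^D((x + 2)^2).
x^{2} + 6 x + 9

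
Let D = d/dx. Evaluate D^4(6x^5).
720 x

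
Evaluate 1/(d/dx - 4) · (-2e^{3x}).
2 e^{3 x}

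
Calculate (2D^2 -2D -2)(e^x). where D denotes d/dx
- 2 e^{x}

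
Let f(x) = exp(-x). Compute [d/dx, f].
- e^{- x}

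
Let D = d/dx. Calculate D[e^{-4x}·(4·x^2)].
8 x \left(1 - 2 x\right) e^{- 4 x}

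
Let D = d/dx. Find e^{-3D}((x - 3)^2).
x^{2} - 12 x + 36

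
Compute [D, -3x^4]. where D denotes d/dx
- 12 x^{3}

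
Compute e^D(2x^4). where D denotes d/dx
2 x^{4} + 8 x^{3} + 12 x^{2} + 8 x + 2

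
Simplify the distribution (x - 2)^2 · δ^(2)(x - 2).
2\delta(x - 2)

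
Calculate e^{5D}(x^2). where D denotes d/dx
x^{2} + 10 x + 25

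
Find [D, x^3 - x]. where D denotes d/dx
3 x^{2} - 1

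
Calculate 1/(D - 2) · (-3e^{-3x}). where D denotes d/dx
\frac{3 e^{- 3 x}}{5}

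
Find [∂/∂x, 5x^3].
15 x^{2}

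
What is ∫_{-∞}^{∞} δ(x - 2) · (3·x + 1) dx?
7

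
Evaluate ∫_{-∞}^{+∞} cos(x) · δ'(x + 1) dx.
- \sin{\left(1 \right)}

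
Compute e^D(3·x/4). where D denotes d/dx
\frac{3 x}{4} + \frac{3}{4}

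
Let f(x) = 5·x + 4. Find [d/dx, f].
5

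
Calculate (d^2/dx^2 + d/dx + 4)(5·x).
20 x + 5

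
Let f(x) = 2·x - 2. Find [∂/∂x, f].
2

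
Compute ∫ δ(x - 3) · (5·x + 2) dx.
17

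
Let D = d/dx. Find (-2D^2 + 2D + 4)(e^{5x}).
- 36 e^{5 x}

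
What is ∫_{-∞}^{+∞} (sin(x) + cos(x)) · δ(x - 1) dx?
\cos{\left(1 \right)} + \sin{\left(1 \right)}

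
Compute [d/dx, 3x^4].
12 x^{3}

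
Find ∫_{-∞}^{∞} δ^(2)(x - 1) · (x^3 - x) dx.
6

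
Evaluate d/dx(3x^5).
15 x^{4}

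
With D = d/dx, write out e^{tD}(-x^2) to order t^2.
- t^{2} - 2 t x - x^{2}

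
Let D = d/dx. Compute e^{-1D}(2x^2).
2 x^{2} - 4 x + 2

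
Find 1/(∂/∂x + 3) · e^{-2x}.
e^{- 2 x}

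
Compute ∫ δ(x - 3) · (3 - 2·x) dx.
-3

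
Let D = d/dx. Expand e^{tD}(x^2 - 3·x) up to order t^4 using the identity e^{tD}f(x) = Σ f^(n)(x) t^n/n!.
t^{2} + t \left(2 x - 3\right) + x^{2} - 3 x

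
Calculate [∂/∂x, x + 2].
1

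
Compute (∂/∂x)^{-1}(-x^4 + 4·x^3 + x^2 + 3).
- \frac{x^{5}}{5} + x^{4} + \frac{x^{3}}{3} + 3 x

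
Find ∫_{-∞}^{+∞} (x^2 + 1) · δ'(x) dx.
0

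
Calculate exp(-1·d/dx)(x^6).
x^{6} - 6 x^{5} + 15 x^{4} - 20 x^{3} + 15 x^{2} - 6 x + 1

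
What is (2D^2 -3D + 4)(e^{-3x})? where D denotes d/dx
31 e^{- 3 x}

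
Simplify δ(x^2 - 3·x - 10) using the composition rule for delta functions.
\frac{\delta(x + 2) + \delta(x - 5)}{7}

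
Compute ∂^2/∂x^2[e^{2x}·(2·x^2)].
\left(8 x^{2} + 16 x + 4\right) e^{2 x}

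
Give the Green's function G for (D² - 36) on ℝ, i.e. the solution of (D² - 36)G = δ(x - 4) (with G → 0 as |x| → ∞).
-\frac{e^{-6|x - 4|}}{12}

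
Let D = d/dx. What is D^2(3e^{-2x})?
12 e^{- 2 x}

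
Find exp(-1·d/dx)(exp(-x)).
e^{1 - x}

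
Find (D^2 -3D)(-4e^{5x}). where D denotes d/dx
- 40 e^{5 x}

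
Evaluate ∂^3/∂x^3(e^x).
e^{x}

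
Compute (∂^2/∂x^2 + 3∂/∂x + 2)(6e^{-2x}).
0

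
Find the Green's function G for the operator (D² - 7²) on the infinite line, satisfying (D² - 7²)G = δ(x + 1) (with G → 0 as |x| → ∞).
-\frac{e^{-7|x + 1|}}{14}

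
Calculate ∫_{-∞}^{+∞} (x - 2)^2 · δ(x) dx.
4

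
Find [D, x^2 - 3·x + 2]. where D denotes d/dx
2 x - 3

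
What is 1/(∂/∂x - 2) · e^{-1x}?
- \frac{e^{- x}}{3}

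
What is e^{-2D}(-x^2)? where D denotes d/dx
- x^{2} + 4 x - 4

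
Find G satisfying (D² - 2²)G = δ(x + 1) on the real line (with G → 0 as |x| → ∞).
-\frac{e^{-2|x + 1|}}{4}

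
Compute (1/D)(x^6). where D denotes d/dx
\frac{x^{7}}{7}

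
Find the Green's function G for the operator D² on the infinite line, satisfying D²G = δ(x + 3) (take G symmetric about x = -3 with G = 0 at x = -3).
\frac{|x + 3|}{2}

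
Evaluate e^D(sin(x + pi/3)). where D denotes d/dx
\sin{\left(x + 1 + \frac{\pi}{3} \right)}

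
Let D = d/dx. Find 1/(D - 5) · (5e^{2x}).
- \frac{5 e^{2 x}}{3}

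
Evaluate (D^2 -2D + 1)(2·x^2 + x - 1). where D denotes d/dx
2 x^{2} - 7 x + 1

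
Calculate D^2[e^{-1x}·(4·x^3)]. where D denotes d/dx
4 x \left(x^{2} - 6 x + 6\right) e^{- x}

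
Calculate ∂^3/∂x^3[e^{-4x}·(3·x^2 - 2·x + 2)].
8 \left(- 24 x^{2} + 52 x - 37\right) e^{- 4 x}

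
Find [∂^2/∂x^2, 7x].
14\frac{d}{dx}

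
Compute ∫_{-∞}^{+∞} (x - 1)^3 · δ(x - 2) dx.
1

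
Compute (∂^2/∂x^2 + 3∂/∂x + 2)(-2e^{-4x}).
- 12 e^{- 4 x}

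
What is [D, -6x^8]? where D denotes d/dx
- 48 x^{7}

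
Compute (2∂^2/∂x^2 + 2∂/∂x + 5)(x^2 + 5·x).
5 x^{2} + 29 x + 14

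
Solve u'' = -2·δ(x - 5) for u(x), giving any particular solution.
-|x - 5|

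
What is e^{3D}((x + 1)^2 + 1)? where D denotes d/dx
x^{2} + 8 x + 17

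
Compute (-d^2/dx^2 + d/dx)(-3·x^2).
6 - 6 x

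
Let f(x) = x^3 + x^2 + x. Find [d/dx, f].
3 x^{2} + 2 x + 1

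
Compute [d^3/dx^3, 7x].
21\frac{d^{2}}{dx^{2}}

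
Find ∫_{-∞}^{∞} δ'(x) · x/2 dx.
- \frac{1}{2}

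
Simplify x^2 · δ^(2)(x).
2\delta(x)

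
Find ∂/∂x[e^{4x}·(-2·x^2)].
4 x \left(- 2 x - 1\right) e^{4 x}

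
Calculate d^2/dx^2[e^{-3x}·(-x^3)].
3 x \left(- 3 x^{2} + 6 x - 2\right) e^{- 3 x}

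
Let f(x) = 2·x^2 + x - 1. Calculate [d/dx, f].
4 x + 1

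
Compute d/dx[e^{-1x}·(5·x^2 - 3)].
\left(- 5 x^{2} + 10 x + 3\right) e^{- x}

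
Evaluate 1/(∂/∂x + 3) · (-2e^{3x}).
- \frac{e^{3 x}}{3}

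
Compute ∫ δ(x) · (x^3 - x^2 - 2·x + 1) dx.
1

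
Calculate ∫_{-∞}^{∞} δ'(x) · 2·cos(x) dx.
0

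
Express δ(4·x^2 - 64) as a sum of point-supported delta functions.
\frac{\delta(x - 4) + \delta(x + 4)}{32}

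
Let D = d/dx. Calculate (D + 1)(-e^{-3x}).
2 e^{- 3 x}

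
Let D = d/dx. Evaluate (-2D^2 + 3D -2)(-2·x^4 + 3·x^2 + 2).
4 x^{4} - 24 x^{3} + 42 x^{2} + 18 x - 16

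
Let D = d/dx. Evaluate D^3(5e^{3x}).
135 e^{3 x}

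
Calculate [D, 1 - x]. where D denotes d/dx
-1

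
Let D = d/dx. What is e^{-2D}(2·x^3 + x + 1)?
2 x^{3} - 12 x^{2} + 25 x - 17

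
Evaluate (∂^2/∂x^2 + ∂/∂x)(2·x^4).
8 x^{2} \left(x + 3\right)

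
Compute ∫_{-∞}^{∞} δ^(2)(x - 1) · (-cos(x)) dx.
\cos{\left(1 \right)}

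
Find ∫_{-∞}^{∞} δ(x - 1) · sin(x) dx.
\sin{\left(1 \right)}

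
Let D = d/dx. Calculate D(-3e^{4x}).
- 12 e^{4 x}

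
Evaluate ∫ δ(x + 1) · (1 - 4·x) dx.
5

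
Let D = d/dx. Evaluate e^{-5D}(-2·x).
10 - 2 x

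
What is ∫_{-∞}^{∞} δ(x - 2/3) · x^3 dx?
\frac{8}{27}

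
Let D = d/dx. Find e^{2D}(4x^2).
4 x^{2} + 16 x + 16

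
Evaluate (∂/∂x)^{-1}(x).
\frac{x^{2}}{2}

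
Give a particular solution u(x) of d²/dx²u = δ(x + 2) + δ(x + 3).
\frac{|x + 2|}{2} + \frac{|x + 3|}{2}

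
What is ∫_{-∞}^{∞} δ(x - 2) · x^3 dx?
8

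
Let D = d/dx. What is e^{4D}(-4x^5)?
- 4 x^{5} - 80 x^{4} - 640 x^{3} - 2560 x^{2} - 5120 x - 4096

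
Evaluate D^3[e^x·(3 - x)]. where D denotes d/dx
- x e^{x}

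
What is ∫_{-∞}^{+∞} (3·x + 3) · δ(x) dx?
3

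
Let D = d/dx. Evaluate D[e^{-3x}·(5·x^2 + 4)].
\left(- 15 x^{2} + 10 x - 12\right) e^{- 3 x}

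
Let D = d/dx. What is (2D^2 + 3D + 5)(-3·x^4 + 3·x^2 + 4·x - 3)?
- 15 x^{4} - 36 x^{3} - 57 x^{2} + 38 x + 9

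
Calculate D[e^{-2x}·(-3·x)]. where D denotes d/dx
3 \left(2 x - 1\right) e^{- 2 x}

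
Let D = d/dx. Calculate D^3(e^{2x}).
8 e^{2 x}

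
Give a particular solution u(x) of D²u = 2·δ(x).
|x|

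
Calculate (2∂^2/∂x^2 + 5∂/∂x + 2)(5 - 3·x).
- 6 x - 5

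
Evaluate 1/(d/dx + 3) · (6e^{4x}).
\frac{6 e^{4 x}}{7}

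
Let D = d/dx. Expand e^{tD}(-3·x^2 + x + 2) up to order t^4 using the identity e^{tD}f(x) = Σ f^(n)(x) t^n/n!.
- 3 t^{2} - t \left(6 x - 1\right) - 3 x^{2} + x + 2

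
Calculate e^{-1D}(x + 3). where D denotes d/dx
x + 2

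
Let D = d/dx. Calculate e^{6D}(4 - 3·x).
- 3 x - 14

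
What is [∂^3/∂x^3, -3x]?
-9\frac{d^{2}}{dx^{2}}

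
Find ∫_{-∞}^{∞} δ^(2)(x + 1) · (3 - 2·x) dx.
0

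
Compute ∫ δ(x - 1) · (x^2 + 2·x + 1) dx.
4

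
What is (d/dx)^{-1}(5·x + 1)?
\frac{5 x^{2}}{2} + x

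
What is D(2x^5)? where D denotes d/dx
10 x^{4}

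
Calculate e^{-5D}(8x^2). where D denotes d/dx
8 x^{2} - 80 x + 200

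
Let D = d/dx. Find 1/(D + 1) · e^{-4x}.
- \frac{e^{- 4 x}}{3}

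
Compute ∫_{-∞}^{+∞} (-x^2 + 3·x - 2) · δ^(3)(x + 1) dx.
0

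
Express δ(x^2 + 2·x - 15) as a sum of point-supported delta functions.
\frac{\delta(x - 3) + \delta(x + 5)}{8}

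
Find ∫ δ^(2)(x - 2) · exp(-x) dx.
e^{-2}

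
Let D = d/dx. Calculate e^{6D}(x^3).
x^{3} + 18 x^{2} + 108 x + 216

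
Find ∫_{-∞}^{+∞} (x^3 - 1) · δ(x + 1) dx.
-2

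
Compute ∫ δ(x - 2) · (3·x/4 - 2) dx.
- \frac{1}{2}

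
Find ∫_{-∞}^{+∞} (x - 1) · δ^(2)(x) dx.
0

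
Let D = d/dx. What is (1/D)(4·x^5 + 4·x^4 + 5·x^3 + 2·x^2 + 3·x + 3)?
\frac{2 x^{6}}{3} + \frac{4 x^{5}}{5} + \frac{5 x^{4}}{4} + \frac{2 x^{3}}{3} + \frac{3 x^{2}}{2} + 3 x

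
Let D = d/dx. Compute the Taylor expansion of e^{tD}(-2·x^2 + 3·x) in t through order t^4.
- 2 t^{2} - t \left(4 x - 3\right) - 2 x^{2} + 3 x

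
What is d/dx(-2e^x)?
- 2 e^{x}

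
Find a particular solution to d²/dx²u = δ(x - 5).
\frac{|x - 5|}{2}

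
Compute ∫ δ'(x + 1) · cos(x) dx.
- \sin{\left(1 \right)}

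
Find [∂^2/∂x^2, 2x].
4\frac{d}{dx}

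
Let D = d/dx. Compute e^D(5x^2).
5 x^{2} + 10 x + 5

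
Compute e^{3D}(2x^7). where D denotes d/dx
2 x^{7} + 42 x^{6} + 378 x^{5} + 1890 x^{4} + 5670 x^{3} + 10206 x^{2} + 10206 x + 4374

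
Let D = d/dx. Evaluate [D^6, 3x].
18D^{5}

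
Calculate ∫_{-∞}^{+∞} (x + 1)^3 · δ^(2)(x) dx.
6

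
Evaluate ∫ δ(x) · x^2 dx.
0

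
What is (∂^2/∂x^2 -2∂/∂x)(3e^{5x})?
45 e^{5 x}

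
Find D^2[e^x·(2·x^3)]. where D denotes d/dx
2 x \left(x^{2} + 6 x + 6\right) e^{x}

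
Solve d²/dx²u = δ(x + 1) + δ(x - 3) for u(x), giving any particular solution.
\frac{|x + 1|}{2} + \frac{|x - 3|}{2}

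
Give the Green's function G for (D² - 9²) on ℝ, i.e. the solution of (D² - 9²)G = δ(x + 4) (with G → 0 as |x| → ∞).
-\frac{e^{-9|x + 4|}}{18}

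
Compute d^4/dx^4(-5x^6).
- 1800 x^{2}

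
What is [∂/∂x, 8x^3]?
24 x^{2}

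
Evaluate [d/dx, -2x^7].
- 14 x^{6}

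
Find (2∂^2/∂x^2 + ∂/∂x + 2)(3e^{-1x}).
9 e^{- x}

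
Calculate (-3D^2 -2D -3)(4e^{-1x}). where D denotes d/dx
- 16 e^{- x}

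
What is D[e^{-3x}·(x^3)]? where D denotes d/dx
3 x^{2} \left(1 - x\right) e^{- 3 x}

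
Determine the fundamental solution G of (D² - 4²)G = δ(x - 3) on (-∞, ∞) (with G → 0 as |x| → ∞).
-\frac{e^{-4|x - 3|}}{8}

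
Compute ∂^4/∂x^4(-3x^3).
0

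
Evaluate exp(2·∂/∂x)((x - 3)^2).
x^{2} - 2 x + 1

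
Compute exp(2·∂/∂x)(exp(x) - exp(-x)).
2 \sinh{\left(x + 2 \right)}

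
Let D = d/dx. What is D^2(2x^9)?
144 x^{7}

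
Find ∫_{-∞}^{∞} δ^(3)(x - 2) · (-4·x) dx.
0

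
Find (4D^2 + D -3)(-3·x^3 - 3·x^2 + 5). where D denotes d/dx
9 x^{3} - 78 x - 39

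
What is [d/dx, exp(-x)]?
- e^{- x}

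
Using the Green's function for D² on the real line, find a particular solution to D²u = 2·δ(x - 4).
|x - 4|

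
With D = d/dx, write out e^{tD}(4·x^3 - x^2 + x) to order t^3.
4 t^{3} + t^{2} \left(12 x - 1\right) + t \left(12 x^{2} - 2 x + 1\right) + 4 x^{3} - x^{2} + x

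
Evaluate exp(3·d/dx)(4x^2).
4 x^{2} + 24 x + 36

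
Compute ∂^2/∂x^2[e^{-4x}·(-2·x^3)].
4 x \left(- 8 x^{2} + 12 x - 3\right) e^{- 4 x}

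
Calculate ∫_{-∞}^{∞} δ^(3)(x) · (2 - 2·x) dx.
0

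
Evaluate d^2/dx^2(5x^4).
60 x^{2}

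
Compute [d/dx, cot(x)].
- \frac{1}{\sin^{2}{\left(x \right)}}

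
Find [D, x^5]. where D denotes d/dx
5 x^{4}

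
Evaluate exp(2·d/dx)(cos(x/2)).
\cos{\left(\frac{x}{2} + 1 \right)}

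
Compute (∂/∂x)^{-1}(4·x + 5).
2 x^{2} + 5 x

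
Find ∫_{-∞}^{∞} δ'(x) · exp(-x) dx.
1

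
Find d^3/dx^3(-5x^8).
- 1680 x^{5}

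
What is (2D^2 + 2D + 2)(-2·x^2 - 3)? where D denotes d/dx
- 4 x^{2} - 8 x - 14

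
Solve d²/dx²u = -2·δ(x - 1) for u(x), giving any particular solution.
-|x - 1|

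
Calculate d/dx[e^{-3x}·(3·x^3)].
9 x^{2} \left(1 - x\right) e^{- 3 x}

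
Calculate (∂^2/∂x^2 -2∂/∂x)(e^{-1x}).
3 e^{- x}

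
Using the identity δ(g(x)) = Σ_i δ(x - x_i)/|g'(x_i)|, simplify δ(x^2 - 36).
\frac{\delta(x - 6) + \delta(x + 6)}{12}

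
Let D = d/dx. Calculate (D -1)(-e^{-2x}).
3 e^{- 2 x}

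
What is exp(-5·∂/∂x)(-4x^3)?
- 4 x^{3} + 60 x^{2} - 300 x + 500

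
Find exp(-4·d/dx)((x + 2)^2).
x^{2} - 4 x + 4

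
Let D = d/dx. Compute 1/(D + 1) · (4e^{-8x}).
- \frac{4 e^{- 8 x}}{7}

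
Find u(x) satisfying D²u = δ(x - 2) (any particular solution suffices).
\frac{|x - 2|}{2}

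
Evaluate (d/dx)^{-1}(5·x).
\frac{5 x^{2}}{2}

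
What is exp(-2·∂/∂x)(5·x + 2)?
5 x - 8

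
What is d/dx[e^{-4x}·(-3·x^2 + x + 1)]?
\left(12 x^{2} - 10 x - 3\right) e^{- 4 x}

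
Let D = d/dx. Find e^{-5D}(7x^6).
7 x^{6} - 210 x^{5} + 2625 x^{4} - 17500 x^{3} + 65625 x^{2} - 131250 x + 109375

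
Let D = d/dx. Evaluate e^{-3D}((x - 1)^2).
x^{2} - 8 x + 16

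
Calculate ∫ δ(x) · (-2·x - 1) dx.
-1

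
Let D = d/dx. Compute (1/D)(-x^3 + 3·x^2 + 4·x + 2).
- \frac{x^{4}}{4} + x^{3} + 2 x^{2} + 2 x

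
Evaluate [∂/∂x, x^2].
2 x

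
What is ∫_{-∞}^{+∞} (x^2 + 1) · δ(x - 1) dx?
2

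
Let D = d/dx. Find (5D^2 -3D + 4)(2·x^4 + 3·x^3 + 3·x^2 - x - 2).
8 x^{4} - 12 x^{3} + 105 x^{2} + 68 x + 25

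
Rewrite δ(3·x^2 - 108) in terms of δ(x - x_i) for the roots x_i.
\frac{\delta(x - 6) + \delta(x + 6)}{36}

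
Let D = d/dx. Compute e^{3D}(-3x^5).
- 3 x^{5} - 45 x^{4} - 270 x^{3} - 810 x^{2} - 1215 x - 729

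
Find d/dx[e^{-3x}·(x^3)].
3 x^{2} \left(1 - x\right) e^{- 3 x}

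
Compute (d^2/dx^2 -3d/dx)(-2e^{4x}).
- 8 e^{4 x}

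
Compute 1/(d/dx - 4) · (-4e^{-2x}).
\frac{2 e^{- 2 x}}{3}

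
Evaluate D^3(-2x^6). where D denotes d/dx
- 240 x^{3}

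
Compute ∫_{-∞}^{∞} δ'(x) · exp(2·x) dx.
-2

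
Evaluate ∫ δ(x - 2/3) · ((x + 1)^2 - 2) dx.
\frac{7}{9}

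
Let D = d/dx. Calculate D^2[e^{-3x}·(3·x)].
9 \left(3 x - 2\right) e^{- 3 x}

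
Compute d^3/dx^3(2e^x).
2 e^{x}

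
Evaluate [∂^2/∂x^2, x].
2\frac{d}{dx}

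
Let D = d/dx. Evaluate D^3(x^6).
120 x^{3}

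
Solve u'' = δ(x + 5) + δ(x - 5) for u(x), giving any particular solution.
\frac{|x + 5|}{2} + \frac{|x - 5|}{2}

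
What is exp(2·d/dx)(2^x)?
2^{x + 2}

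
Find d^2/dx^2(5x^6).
150 x^{4}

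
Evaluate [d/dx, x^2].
2 x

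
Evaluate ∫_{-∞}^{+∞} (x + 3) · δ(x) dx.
3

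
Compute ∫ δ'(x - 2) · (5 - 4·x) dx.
4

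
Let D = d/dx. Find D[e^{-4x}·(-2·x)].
2 \left(4 x - 1\right) e^{- 4 x}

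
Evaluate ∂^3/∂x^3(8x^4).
192 x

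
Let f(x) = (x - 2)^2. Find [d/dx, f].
2 x - 4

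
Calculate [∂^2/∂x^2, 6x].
12\frac{d}{dx}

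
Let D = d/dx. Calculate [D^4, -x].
-4D^{3}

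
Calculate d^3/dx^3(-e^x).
- e^{x}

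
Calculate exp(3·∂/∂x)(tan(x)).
\tan{\left(x + 3 \right)}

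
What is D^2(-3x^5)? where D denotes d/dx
- 60 x^{3}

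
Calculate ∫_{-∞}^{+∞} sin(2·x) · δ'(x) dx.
-2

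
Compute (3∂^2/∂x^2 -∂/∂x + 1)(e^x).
3 e^{x}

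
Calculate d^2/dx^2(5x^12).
660 x^{10}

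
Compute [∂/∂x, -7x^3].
- 21 x^{2}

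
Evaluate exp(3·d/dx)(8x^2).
8 x^{2} + 48 x + 72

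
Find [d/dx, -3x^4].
- 12 x^{3}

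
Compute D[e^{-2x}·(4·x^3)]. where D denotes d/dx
x^{2} \left(12 - 8 x\right) e^{- 2 x}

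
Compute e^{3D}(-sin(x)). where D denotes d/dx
- \sin{\left(x + 3 \right)}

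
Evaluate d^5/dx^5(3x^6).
2160 x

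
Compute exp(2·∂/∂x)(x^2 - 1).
x^{2} + 4 x + 3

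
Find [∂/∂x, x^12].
12 x^{11}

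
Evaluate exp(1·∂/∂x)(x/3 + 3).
\frac{x}{3} + \frac{10}{3}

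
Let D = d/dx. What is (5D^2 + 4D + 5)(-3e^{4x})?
- 303 e^{4 x}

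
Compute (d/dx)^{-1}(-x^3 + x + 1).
- \frac{x^{4}}{4} + \frac{x^{2}}{2} + x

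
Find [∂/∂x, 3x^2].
6 x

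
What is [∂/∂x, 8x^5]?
40 x^{4}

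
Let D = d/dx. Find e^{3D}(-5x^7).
- 5 x^{7} - 105 x^{6} - 945 x^{5} - 4725 x^{4} - 14175 x^{3} - 25515 x^{2} - 25515 x - 10935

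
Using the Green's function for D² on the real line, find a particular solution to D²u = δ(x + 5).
\frac{|x + 5|}{2}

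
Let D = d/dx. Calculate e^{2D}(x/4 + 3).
\frac{x}{4} + \frac{7}{2}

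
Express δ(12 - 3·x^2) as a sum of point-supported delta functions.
\frac{\delta(x - 2) + \delta(x + 2)}{12}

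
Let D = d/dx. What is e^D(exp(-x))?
e^{- x - 1}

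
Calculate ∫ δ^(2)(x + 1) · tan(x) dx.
- 2 \tan^{3}{\left(1 \right)} - 2 \tan{\left(1 \right)}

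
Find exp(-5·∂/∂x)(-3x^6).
- 3 x^{6} + 90 x^{5} - 1125 x^{4} + 7500 x^{3} - 28125 x^{2} + 56250 x - 46875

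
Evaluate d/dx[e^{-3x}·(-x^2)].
x \left(3 x - 2\right) e^{- 3 x}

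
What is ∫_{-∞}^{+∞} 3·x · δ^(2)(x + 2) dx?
0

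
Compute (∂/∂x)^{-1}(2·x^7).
\frac{x^{8}}{4}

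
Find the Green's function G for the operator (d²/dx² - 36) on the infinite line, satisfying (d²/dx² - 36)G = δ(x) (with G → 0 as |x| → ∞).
-\frac{e^{-6|x|}}{12}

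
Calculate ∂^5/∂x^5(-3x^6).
- 2160 x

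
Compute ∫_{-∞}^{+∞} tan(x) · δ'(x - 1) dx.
- \tan^{2}{\left(1 \right)} - 1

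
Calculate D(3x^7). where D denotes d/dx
21 x^{6}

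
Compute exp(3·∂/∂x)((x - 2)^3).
x^{3} + 3 x^{2} + 3 x + 1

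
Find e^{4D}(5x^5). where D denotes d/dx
5 x^{5} + 100 x^{4} + 800 x^{3} + 3200 x^{2} + 6400 x + 5120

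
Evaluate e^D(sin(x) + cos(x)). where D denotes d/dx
\sqrt{2} \sin{\left(x + \frac{\pi}{4} + 1 \right)}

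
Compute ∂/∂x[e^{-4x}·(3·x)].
3 \left(1 - 4 x\right) e^{- 4 x}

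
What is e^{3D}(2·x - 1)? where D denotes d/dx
2 x + 5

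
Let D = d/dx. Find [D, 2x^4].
8 x^{3}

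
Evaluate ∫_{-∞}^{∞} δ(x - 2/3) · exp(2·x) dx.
e^{\frac{4}{3}}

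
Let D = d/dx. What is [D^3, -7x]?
-21D^{2}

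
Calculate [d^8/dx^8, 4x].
32\frac{d^{7}}{dx^{7}}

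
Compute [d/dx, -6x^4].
- 24 x^{3}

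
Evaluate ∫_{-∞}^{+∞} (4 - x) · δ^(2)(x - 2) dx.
0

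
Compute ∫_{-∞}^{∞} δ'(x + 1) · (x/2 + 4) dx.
- \frac{1}{2}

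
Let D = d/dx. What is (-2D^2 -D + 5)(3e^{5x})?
- 150 e^{5 x}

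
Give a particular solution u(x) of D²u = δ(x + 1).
\frac{|x + 1|}{2}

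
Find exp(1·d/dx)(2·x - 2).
2 x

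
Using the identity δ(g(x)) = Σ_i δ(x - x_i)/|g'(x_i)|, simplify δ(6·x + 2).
\frac{\delta(x + 1/3)}{6}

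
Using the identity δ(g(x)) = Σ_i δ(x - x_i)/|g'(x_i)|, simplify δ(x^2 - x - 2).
\frac{\delta(x + 1) + \delta(x - 2)}{3}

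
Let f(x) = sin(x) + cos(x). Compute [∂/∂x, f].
- \sin{\left(x \right)} + \cos{\left(x \right)}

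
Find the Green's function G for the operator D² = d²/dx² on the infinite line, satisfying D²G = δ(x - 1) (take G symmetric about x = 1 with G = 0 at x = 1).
\frac{|x - 1|}{2}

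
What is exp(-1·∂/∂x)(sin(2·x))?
\sin{\left(2 x - 2 \right)}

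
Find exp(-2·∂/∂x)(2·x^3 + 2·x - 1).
2 x^{3} - 12 x^{2} + 26 x - 21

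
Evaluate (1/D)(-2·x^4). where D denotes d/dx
- \frac{2 x^{5}}{5}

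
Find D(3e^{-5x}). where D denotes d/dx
- 15 e^{- 5 x}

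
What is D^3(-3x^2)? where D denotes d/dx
0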